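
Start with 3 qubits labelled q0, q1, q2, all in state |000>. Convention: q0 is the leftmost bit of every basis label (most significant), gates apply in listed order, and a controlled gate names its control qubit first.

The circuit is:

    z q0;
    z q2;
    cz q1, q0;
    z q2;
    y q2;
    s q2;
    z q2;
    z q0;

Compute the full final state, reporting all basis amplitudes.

The final amplitudes are 1 on |001>, and 0 on every other basis state.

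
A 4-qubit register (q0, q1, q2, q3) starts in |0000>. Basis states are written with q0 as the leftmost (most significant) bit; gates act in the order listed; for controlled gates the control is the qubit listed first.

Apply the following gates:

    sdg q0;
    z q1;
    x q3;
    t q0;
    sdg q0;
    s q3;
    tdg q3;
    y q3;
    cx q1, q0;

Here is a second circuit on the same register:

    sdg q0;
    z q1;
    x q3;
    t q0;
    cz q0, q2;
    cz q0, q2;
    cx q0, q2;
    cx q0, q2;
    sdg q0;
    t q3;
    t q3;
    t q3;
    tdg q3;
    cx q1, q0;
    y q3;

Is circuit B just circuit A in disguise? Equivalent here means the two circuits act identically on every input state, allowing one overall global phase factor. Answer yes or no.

No, they are not equivalent — no single phase factor reconciles the two unitaries.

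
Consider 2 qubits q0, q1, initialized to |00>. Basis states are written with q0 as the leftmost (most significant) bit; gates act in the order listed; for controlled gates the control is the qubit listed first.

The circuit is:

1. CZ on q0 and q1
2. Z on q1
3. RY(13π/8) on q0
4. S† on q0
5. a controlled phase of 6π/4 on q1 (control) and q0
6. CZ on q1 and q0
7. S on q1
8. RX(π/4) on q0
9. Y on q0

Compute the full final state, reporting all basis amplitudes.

The resulting statevector has amplitude -sqrt(sqrt(2)/4 + 1/2)*sin(3*pi/16) + sqrt(1/2 - sqrt(2)/4)*cos(3*pi/16) on |00>, 0 on |01>, -I*sqrt(sqrt(2)/4 + 1/2)*cos(3*pi/16) - I*sqrt(1/2 - sqrt(2)/4)*sin(3*pi/16) on |10>, 0 on |11>.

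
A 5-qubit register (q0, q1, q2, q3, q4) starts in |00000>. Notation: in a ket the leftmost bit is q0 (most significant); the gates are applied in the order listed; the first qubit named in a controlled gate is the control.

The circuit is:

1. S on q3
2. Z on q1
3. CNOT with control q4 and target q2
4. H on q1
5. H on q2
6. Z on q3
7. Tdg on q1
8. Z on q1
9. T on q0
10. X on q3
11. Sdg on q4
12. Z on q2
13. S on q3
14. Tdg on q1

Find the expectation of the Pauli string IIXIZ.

In the final state, IIXIZ has expectation -1.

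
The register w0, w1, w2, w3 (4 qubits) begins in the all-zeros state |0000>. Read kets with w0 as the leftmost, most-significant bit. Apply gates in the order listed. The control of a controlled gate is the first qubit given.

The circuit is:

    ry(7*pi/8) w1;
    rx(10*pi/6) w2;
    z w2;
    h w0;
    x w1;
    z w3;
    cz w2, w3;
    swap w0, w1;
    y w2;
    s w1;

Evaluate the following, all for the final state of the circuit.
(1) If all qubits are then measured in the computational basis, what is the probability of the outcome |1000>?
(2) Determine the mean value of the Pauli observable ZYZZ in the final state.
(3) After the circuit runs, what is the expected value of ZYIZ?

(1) A full measurement returns |1000> with probability 1/16 - sqrt(sqrt(2) + 2)/32.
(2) The expectation value of ZYZZ is -sqrt(sqrt(2) + 2)/4.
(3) The expectation value of ZYIZ is sqrt(sqrt(2) + 2)/2.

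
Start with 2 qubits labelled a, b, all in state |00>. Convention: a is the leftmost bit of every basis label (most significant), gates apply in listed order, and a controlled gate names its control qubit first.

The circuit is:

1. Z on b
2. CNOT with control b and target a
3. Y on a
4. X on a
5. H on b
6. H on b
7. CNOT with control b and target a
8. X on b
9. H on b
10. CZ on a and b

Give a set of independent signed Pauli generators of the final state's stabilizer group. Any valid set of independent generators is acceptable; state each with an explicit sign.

One valid set of independent stabilizer generators is -IX, +ZI (any independent generating set of the same group is equally correct). Key observation: steps 5-6 multiply out to the identity, so the circuit reduces to the remaining gates.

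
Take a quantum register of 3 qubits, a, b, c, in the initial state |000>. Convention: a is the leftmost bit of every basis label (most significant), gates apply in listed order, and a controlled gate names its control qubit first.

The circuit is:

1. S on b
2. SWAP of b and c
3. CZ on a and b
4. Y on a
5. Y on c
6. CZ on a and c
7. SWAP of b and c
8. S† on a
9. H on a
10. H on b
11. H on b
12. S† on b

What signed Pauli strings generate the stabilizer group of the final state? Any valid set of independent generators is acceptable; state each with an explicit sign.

The stabilizer group can be generated by -XII, -IZI, +IIZ, among other valid generating sets. Key observation: steps 10-11 multiply out to the identity, so the circuit reduces to the remaining gates.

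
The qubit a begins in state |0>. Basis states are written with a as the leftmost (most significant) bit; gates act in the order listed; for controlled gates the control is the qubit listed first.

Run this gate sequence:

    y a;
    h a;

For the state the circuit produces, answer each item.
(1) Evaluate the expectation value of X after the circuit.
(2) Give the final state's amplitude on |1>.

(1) The expectation value of X is -1.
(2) The final state's coefficient on |1> equals -sqrt(2)*I/2.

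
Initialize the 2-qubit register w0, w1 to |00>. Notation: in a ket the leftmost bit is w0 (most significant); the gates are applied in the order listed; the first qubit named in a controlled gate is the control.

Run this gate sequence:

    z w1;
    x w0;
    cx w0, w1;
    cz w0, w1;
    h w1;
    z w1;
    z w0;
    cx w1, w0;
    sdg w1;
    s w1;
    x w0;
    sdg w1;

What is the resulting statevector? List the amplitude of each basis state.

The final amplitudes are sqrt(2)/2 on |00>, 0 on |01>, 0 on |10>, -sqrt(2)*I/2 on |11>.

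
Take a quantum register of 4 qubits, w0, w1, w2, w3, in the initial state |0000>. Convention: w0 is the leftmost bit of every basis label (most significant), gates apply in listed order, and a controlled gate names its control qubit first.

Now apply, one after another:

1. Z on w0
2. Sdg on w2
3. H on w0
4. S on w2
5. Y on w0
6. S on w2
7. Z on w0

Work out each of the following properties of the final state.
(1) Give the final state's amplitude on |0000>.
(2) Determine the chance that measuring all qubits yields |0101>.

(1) The amplitude on |0000> is -sqrt(2)*I/2.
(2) A full measurement returns |0101> with probability 0.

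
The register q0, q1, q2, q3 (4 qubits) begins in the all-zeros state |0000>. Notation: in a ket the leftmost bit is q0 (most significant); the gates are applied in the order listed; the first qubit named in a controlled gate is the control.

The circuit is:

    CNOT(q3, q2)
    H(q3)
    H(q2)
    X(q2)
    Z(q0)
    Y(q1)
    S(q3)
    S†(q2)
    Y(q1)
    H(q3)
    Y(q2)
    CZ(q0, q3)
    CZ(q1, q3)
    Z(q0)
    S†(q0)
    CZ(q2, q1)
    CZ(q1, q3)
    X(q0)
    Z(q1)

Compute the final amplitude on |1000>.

|1000> carries amplitude sqrt(2)*(-1 - I)/4 in the final state.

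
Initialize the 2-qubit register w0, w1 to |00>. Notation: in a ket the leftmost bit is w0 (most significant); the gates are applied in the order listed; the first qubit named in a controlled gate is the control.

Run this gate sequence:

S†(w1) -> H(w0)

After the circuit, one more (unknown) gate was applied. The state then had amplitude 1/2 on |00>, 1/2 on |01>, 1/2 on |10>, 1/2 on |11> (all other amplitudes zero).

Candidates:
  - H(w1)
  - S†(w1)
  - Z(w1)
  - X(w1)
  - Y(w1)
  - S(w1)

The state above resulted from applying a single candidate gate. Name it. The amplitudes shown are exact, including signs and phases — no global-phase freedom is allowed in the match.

The unique candidate consistent with the amplitudes is H(w1).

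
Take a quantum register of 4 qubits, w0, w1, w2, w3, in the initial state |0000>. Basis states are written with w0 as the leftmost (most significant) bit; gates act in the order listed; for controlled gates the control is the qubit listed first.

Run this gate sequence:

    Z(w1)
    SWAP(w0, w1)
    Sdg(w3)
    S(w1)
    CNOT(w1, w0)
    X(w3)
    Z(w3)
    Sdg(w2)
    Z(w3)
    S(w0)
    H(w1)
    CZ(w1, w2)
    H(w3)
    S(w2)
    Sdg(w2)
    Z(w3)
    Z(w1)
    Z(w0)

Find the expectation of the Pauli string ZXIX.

The expectation value of ZXIX is -1.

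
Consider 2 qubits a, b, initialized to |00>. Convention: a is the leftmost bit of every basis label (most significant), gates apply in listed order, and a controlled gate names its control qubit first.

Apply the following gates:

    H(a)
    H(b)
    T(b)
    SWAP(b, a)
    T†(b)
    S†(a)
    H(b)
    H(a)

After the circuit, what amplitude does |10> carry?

The amplitude on |10> is 1/4 + I/4.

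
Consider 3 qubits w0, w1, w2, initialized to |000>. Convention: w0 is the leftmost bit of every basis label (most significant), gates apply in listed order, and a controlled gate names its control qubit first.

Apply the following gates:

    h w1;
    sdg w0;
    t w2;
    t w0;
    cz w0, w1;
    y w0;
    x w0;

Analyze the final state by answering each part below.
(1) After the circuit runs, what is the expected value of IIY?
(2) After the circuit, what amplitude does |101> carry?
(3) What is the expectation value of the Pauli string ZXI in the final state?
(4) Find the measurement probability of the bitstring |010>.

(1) The expectation value of IIY is 0.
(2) The final state's coefficient on |101> equals 0.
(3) The expectation value of ZXI is 1.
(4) Outcome |010> occurs with probability 1/2.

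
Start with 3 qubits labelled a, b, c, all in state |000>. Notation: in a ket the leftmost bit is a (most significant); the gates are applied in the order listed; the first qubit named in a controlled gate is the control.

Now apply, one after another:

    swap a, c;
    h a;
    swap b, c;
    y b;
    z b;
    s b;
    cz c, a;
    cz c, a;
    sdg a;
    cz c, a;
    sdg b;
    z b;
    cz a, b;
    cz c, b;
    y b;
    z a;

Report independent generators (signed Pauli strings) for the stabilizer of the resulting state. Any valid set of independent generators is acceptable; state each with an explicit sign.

One valid set of independent stabilizer generators is -YII, +IZI, +IIZ (any independent generating set of the same group is equally correct). Key observation: gates 7-8 undo each other exactly, leaving only the rest of the circuit to track.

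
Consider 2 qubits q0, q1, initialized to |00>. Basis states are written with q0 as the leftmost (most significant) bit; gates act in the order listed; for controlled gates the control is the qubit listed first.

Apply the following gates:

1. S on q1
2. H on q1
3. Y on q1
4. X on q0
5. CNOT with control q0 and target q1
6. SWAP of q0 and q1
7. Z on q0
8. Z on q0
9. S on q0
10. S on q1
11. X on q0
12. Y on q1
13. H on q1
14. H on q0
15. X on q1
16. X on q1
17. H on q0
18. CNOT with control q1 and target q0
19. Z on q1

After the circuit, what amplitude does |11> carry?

|11> carries amplitude -1/2 in the final state. Key observation: steps 14-17 multiply out to the identity, so the circuit reduces to the remaining gates.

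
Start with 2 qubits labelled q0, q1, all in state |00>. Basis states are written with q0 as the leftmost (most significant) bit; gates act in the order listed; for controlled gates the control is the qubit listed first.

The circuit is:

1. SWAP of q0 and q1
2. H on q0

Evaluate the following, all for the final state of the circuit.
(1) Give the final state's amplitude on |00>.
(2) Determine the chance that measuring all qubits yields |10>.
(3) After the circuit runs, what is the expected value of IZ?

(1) The final state's coefficient on |00> equals sqrt(2)/2.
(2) Outcome |10> occurs with probability 1/2.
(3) In the final state, IZ has expectation 1.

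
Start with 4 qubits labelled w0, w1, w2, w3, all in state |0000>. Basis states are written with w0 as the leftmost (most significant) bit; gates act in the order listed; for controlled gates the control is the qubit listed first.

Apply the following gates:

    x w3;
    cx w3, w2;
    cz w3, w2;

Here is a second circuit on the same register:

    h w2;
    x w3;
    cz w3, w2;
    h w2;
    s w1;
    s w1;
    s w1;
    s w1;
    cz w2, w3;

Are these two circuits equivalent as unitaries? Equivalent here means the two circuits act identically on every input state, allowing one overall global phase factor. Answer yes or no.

Yes, they are equivalent — the unitaries differ by at most a global phase.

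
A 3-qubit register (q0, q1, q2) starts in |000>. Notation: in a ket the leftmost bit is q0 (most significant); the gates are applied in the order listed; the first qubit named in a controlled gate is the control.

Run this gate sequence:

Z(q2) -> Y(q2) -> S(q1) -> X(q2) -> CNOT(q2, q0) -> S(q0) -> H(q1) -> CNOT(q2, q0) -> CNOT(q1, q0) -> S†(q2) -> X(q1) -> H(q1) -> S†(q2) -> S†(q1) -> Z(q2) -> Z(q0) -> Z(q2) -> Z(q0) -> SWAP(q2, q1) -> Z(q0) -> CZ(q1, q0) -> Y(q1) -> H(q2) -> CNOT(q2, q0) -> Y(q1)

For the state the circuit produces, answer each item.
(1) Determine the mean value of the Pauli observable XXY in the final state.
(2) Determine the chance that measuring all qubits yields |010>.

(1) In the final state, XXY has expectation 0.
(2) A full measurement returns |010> with probability 0.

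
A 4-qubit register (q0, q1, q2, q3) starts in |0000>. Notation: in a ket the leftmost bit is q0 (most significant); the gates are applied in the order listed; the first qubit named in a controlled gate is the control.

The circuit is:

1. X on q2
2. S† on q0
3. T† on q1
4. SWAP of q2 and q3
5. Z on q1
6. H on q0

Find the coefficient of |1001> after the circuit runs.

|1001> carries amplitude sqrt(2)/2 in the final state.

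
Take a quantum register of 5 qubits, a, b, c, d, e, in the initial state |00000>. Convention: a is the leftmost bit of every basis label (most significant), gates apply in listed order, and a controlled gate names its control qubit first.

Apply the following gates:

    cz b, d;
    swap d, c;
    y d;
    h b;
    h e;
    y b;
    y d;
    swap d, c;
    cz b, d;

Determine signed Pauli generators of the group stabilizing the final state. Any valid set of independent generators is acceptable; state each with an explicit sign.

One valid set of independent stabilizer generators is -IXIII, +IIIIX, +ZIIII, +IIZII, +IIIZI (any independent generating set of the same group is equally correct).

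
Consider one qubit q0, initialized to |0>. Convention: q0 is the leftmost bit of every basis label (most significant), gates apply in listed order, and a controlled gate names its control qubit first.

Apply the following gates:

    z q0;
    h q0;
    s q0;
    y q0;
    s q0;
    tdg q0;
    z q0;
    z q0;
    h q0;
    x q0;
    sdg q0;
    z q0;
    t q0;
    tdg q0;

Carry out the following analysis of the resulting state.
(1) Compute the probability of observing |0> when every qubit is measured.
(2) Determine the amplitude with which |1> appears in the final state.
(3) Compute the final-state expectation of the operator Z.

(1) A full measurement returns |0> with probability sqrt(2)/4 + 1/2.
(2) |1> carries amplitude -exp(I*pi/4)/2 + I/2 in the final state.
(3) In the final state, Z has expectation sqrt(2)/2.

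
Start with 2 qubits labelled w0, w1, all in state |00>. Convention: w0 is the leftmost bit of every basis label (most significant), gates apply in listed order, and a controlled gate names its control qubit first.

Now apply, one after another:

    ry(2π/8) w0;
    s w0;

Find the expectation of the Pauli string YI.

In the final state, YI has expectation sqrt(2)/2.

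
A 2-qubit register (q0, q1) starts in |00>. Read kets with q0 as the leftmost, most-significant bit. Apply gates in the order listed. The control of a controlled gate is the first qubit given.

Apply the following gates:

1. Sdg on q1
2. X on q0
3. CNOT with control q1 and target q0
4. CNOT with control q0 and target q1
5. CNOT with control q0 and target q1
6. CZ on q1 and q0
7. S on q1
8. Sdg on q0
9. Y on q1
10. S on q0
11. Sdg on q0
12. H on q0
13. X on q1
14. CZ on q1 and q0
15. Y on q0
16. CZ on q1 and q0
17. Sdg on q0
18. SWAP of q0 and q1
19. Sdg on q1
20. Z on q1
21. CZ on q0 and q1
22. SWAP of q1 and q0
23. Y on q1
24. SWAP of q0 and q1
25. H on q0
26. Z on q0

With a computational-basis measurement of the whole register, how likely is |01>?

A full measurement returns |01> with probability 1/4.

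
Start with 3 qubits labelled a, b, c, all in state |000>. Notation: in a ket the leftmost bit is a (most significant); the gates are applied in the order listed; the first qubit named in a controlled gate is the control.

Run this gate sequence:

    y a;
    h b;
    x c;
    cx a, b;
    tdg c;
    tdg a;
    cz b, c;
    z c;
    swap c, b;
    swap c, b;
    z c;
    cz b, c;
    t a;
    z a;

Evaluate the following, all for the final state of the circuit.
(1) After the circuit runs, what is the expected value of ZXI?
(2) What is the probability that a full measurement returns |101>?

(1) In the final state, ZXI has expectation -1.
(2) A full measurement returns |101> with probability 1/2.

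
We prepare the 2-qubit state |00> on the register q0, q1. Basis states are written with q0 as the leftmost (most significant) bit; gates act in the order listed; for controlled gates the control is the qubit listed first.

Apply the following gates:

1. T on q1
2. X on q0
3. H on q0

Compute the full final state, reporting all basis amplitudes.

The resulting statevector has amplitude sqrt(2)/2 on |00>, 0 on |01>, -sqrt(2)/2 on |10>, 0 on |11>.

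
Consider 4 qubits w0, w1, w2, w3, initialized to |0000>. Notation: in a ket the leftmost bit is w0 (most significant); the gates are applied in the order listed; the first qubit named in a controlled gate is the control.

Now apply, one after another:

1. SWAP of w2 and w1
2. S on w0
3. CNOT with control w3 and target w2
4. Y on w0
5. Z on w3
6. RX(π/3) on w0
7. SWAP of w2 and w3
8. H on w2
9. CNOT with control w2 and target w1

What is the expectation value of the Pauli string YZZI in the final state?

The observable YZZI averages to sqrt(3)/2.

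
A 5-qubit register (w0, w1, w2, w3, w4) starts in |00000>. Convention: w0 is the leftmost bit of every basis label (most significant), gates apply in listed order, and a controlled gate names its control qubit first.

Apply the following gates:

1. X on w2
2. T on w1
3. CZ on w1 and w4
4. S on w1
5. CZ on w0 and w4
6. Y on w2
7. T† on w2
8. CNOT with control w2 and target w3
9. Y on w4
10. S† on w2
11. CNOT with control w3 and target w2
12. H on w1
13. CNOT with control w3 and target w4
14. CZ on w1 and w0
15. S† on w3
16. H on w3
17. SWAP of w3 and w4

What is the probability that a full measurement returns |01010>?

A full measurement returns |01010> with probability 1/4.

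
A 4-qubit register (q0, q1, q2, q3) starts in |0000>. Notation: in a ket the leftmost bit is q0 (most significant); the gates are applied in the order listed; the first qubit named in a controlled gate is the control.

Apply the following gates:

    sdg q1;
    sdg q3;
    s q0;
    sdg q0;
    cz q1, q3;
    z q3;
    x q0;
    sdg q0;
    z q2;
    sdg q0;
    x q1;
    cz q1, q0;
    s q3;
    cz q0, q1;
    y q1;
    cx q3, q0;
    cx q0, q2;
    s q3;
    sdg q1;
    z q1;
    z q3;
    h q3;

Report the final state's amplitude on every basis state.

After the circuit, the state carries amplitude sqrt(2)*I/2 on |1010>, sqrt(2)*I/2 on |1011>, and 0 on every other basis state. Key observation: gates 3-4 undo each other exactly, leaving only the rest of the circuit to track.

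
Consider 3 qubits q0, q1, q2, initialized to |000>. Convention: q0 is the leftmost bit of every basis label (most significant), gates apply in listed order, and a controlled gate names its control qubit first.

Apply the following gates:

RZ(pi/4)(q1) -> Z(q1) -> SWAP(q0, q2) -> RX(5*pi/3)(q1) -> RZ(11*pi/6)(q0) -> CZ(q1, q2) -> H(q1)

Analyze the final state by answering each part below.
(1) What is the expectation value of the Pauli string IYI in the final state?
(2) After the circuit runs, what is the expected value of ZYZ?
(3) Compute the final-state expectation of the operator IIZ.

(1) The observable IYI averages to -sqrt(3)/2.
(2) In the final state, ZYZ has expectation -sqrt(3)/2.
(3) The expectation value of IIZ is 1.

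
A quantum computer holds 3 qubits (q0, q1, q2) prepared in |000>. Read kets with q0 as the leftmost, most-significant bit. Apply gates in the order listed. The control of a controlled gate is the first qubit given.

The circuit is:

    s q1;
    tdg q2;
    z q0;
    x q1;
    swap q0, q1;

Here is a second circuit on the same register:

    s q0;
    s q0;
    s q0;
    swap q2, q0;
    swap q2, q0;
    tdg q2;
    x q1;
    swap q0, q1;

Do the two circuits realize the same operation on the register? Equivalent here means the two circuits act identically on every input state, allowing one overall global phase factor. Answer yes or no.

No, they are not equivalent — no single phase factor reconciles the two unitaries.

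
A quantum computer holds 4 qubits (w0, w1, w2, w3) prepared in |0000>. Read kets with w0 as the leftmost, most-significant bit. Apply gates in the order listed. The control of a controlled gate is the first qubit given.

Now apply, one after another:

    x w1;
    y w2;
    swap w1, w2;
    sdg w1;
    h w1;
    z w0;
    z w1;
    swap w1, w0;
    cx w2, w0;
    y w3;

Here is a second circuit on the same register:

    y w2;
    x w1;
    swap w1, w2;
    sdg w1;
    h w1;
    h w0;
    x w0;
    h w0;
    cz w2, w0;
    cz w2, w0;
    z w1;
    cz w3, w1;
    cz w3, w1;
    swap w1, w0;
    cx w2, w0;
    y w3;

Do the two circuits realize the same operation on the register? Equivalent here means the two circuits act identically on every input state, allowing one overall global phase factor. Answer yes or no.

Yes — the two circuits implement the same unitary up to a global phase.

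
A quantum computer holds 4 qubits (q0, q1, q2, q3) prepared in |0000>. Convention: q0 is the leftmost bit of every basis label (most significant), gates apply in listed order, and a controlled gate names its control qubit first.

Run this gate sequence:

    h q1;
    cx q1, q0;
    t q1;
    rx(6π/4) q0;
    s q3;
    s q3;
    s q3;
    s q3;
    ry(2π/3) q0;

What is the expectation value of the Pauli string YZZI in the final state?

The observable YZZI averages to 1. Key observation: the block from step 5 through step 8 cancels to the identity and can be dropped.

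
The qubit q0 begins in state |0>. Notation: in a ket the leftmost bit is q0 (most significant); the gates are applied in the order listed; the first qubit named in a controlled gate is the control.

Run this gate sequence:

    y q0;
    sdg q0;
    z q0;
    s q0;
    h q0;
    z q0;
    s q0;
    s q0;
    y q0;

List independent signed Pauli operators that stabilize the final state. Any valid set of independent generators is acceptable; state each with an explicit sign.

The final state is stabilized by the group generated by +X; other independent generating sets are equally valid.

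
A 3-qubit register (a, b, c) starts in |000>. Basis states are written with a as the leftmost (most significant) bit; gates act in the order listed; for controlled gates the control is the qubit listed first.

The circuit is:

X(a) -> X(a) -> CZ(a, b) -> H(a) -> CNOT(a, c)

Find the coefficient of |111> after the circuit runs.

The amplitude on |111> is 0. Key observation: steps 1-2 multiply out to the identity, so the circuit reduces to the remaining gates.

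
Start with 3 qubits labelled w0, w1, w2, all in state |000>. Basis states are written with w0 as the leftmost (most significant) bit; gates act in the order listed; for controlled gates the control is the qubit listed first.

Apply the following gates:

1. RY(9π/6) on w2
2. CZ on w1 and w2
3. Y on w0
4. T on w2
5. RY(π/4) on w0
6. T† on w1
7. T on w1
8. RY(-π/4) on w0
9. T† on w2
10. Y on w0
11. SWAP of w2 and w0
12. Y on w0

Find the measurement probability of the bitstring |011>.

The probability of measuring |011> is 0.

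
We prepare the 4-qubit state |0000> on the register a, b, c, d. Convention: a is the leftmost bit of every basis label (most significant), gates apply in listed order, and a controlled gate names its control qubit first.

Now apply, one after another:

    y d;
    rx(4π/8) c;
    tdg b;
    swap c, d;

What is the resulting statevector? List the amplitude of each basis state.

The final amplitudes are sqrt(2)*I/2 on |0010>, sqrt(2)/2 on |0011>, and 0 on every other basis state.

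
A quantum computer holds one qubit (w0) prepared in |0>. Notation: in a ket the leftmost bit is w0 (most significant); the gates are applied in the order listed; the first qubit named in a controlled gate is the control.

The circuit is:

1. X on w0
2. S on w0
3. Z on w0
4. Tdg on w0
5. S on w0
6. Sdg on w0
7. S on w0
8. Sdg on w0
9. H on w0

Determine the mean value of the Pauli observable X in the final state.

The observable X averages to -1. Key observation: steps 7-8 multiply out to the identity, so the circuit reduces to the remaining gates.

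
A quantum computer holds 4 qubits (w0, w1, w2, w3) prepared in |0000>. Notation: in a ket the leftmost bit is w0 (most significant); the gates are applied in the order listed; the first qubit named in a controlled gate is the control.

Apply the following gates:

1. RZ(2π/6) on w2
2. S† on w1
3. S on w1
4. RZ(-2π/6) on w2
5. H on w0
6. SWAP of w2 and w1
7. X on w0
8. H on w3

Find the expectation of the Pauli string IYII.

The expectation value of IYII is 0. Key observation: the block from step 1 through step 4 cancels to the identity and can be dropped.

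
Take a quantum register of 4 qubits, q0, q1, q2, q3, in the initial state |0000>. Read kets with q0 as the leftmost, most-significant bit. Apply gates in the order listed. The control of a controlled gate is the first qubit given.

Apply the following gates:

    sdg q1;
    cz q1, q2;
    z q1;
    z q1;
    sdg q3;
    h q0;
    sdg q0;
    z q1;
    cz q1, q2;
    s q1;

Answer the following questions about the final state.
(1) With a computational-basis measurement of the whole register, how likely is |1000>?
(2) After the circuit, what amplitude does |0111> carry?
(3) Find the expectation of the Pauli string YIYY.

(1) Outcome |1000> occurs with probability 1/2.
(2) |0111> carries amplitude 0 in the final state.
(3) In the final state, YIYY has expectation 0.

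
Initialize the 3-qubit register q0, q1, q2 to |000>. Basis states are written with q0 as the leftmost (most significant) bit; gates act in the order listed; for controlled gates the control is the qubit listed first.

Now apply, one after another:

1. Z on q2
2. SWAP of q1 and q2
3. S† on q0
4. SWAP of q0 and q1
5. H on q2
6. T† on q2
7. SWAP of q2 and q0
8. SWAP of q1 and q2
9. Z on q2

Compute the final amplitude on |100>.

The final state's coefficient on |100> equals -sqrt(2)*exp(3*I*pi/4)/2.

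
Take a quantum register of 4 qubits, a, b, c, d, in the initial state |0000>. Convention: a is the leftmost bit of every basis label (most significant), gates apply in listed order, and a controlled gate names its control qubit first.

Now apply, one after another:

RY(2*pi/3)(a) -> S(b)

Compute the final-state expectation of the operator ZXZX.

The observable ZXZX averages to 0.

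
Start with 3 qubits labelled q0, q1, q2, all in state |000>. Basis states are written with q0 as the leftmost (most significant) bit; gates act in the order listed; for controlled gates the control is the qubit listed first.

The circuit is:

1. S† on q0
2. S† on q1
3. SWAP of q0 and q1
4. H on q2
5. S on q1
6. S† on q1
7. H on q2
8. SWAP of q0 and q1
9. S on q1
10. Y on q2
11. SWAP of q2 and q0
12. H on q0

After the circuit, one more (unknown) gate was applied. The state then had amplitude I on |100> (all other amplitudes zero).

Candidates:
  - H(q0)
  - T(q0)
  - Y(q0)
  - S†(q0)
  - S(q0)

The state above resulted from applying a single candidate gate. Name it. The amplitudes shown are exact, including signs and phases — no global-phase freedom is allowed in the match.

The applied gate was H(q0).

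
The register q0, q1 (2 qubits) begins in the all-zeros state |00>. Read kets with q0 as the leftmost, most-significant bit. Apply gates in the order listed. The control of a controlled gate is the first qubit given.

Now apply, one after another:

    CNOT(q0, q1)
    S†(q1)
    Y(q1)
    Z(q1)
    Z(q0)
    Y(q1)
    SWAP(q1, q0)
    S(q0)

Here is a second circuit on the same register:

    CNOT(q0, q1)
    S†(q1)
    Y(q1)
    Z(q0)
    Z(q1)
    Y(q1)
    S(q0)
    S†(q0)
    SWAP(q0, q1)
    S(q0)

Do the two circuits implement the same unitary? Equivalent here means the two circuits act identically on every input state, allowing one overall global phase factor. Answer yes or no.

Yes, they are equivalent — the unitaries differ by at most a global phase.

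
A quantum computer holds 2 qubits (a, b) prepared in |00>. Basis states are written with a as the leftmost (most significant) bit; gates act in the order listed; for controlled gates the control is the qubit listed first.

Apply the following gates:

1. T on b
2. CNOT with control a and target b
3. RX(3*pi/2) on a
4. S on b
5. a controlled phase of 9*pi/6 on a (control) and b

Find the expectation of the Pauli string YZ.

The observable YZ averages to 1.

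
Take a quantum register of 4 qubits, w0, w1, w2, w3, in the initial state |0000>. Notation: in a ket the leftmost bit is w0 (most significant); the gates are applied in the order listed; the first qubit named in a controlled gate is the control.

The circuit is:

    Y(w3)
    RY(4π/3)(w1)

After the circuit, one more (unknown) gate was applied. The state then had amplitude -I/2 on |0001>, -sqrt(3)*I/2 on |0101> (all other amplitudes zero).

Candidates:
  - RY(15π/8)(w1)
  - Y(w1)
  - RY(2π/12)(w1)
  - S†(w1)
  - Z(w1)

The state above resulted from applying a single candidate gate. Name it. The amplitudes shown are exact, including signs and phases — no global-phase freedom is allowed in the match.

The unique candidate consistent with the amplitudes is Z(w1).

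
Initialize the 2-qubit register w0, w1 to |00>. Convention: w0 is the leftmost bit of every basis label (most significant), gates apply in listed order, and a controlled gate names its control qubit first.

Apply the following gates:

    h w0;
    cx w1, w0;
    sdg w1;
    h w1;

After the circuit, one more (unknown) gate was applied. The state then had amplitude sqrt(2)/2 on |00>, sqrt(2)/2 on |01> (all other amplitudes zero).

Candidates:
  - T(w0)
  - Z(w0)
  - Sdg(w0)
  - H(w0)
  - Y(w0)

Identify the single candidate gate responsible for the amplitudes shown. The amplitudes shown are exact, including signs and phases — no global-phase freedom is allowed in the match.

It was H(w0) that produced the state shown.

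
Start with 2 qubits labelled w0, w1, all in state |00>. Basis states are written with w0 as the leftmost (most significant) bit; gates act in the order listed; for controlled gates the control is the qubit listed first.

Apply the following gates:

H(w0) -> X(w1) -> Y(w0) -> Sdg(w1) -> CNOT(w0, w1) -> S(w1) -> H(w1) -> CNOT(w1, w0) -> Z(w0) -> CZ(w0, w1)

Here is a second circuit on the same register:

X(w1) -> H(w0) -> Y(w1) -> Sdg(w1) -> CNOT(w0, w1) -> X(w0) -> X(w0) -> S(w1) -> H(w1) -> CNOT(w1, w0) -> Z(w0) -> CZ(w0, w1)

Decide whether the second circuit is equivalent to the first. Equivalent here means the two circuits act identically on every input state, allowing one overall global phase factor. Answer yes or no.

No: there is an input state on which the two circuits produce genuinely different outputs (not merely differing by a phase).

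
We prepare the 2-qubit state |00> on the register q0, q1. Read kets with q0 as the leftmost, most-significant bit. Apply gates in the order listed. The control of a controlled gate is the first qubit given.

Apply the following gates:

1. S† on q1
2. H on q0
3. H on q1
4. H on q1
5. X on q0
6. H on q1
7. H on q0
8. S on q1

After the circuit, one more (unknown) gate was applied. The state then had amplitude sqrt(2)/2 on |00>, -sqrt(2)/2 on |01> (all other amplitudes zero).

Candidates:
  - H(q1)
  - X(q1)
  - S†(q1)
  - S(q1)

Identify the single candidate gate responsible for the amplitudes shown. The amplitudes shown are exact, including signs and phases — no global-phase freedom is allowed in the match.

It was S(q1) that produced the state shown.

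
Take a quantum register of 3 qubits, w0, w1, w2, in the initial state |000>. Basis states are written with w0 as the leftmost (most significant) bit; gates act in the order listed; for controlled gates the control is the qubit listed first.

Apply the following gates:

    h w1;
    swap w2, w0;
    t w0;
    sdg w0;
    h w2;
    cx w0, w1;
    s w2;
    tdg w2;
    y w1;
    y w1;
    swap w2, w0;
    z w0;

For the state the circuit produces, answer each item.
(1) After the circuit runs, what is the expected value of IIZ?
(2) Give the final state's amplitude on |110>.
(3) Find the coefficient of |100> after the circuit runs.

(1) In the final state, IIZ has expectation 1.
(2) |110> carries amplitude -exp(I*pi/4)/2 in the final state.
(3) The amplitude on |100> is -exp(I*pi/4)/2.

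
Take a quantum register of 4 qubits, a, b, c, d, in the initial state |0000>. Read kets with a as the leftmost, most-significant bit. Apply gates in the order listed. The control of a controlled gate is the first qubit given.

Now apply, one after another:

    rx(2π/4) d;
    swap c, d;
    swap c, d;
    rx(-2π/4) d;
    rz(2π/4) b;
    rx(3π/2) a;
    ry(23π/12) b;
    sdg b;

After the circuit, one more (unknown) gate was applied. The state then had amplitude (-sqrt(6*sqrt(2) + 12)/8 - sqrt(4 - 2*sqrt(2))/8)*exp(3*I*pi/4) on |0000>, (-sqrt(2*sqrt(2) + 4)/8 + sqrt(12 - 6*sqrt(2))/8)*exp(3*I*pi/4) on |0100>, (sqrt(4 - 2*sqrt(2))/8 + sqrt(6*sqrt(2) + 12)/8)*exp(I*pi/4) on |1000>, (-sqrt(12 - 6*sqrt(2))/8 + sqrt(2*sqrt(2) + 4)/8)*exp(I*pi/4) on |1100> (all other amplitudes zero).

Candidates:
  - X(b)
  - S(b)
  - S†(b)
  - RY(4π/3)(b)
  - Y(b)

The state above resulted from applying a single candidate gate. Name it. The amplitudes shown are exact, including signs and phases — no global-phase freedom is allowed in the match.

The applied gate was S†(b). Key observation: the block from step 1 through step 4 cancels to the identity and can be dropped.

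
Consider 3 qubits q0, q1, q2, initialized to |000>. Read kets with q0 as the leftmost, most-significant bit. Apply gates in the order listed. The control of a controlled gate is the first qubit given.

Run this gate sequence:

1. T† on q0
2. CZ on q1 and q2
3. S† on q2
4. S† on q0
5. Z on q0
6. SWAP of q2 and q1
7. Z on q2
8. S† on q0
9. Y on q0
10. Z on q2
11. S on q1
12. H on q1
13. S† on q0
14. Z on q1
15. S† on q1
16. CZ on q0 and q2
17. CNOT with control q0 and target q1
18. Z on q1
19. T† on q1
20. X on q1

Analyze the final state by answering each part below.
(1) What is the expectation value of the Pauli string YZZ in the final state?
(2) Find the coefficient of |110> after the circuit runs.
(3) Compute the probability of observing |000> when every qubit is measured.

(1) In the final state, YZZ has expectation 0.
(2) |110> carries amplitude sqrt(2)*I/2 in the final state.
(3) Outcome |000> occurs with probability 0.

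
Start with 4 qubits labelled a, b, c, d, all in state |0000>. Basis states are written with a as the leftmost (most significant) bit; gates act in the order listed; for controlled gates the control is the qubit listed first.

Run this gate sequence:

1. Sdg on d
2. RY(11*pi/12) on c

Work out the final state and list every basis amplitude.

After the circuit, the state carries amplitude -sqrt(6 - 3*sqrt(2))/4 + sqrt(sqrt(2) + 2)/4 on |0000>, sqrt(2 - sqrt(2))/4 + sqrt(3*sqrt(2) + 6)/4 on |0010>, and 0 on every other basis state.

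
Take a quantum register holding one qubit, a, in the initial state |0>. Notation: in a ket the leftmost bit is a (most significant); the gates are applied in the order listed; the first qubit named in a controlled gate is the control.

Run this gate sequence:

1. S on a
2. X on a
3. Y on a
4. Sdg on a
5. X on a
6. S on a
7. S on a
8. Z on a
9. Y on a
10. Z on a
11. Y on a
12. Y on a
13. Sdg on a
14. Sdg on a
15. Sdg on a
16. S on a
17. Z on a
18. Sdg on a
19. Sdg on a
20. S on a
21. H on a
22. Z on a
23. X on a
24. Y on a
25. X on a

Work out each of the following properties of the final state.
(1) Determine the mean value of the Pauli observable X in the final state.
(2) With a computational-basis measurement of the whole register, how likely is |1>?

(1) In the final state, X has expectation 1.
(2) Outcome |1> occurs with probability 1/2.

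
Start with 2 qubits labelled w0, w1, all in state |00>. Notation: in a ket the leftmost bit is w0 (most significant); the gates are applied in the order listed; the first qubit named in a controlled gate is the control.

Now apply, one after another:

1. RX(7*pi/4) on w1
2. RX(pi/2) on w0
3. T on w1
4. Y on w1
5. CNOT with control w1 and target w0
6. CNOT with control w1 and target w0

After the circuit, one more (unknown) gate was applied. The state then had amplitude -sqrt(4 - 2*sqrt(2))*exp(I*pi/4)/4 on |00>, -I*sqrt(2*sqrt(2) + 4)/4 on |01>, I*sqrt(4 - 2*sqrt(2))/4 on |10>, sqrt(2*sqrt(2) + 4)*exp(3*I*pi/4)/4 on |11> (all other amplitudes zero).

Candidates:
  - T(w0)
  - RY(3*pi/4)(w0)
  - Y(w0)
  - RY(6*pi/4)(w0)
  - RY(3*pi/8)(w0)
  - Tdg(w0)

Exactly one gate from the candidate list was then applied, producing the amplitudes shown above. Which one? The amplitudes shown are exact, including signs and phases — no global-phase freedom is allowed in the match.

The unique candidate consistent with the amplitudes is Tdg(w0). Key observation: the block from step 5 through step 6 cancels to the identity and can be dropped.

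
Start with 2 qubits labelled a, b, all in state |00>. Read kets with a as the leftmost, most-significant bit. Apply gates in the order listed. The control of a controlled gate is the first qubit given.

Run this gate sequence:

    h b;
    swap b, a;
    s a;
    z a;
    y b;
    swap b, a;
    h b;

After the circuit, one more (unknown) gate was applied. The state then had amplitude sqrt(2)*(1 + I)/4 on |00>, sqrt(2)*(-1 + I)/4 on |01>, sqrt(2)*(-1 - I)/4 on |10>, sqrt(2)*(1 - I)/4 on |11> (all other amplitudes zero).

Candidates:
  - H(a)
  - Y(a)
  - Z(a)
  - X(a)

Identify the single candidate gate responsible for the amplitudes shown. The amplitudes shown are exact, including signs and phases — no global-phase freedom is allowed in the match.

The applied gate was H(a).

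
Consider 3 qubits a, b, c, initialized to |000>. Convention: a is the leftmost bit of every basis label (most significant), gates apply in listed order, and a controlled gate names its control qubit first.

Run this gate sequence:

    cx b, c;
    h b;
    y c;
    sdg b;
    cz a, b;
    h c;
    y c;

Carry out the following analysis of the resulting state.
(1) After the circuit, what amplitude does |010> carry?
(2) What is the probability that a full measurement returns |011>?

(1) The amplitude on |010> is I/2.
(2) Outcome |011> occurs with probability 1/4.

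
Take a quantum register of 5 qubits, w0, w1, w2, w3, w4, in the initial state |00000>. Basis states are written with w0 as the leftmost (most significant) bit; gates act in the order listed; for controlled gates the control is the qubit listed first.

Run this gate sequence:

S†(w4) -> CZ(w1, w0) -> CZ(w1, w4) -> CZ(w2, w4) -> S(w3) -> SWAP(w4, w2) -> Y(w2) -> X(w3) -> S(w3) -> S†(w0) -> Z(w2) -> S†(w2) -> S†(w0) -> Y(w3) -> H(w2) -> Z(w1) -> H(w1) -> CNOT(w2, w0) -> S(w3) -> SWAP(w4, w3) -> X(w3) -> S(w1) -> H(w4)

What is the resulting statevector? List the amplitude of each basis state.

After the circuit, the state carries amplitude -sqrt(2)/4 on |00010>, -sqrt(2)/4 on |00011>, -sqrt(2)*I/4 on |01010>, -sqrt(2)*I/4 on |01011>, sqrt(2)/4 on |10110>, sqrt(2)/4 on |10111>, sqrt(2)*I/4 on |11110>, sqrt(2)*I/4 on |11111>, and 0 on every other basis state.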